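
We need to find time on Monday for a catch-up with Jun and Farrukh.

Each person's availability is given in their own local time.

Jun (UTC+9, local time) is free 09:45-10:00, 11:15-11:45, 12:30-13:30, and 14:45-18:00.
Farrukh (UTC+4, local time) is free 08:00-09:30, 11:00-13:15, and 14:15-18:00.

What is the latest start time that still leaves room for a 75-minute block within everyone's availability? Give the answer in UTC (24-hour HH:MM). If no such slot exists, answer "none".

07:45

Jun → UTC: 00:45–01:00, 02:15–02:45, 03:30–04:30, 05:45–09:00.
Farrukh → UTC: 04:00–05:30, 07:00–09:15, 10:15–14:00.
Jun ∩ Farrukh: 04:00–04:30, 07:00–09:00.
Windows ≥ 75 min: 07:00–09:00.
Latest start in the last window 07:00–09:00 is 09:00 − 75 min = 07:45.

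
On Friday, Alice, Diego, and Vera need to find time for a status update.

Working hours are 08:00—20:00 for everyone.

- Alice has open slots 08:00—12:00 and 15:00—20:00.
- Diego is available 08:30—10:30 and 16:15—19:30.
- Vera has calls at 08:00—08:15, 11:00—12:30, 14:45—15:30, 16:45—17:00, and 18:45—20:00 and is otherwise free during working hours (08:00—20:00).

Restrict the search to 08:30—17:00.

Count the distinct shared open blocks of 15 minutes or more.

Vera free within 08:00–20:00: 08:15–11:00, 12:30–14:45, 15:30–16:45, 17:00–18:45.
Alice ∩ Diego: 08:30–10:30, 16:15–19:30.
Alice ∩ Diego ∩ Vera: 08:30–10:30, 16:15–16:45, 17:00–18:45.
Restricted to 08:30–17:00: 08:30–10:30, 16:15–16:45.
Windows ≥ 15 min: 08:30–10:30, 16:15–16:45.
That's 2 windows.

2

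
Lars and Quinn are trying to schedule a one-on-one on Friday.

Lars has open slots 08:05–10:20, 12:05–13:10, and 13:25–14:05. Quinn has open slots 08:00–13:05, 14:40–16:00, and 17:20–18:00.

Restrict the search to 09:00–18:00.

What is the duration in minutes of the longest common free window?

80 minutes

Lars ∩ Quinn: 08:05–10:20, 12:05–13:05.
Restricted to 09:00–18:00: 09:00–10:20, 12:05–13:05.
Common window lengths: 80, 60 min; longest is 80.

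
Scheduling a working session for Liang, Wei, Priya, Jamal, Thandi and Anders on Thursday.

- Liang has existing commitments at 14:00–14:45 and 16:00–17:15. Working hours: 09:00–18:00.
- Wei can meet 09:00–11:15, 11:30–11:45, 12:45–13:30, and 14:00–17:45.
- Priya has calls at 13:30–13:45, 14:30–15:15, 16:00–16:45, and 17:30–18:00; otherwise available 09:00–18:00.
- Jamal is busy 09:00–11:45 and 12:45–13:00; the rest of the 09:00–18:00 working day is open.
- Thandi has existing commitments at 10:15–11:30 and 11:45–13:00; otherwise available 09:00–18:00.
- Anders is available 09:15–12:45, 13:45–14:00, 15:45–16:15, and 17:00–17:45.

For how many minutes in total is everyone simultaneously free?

Liang free within 09:00–18:00: 09:00–14:00, 14:45–16:00, 17:15–18:00.
Priya free within 09:00–18:00: 09:00–13:30, 13:45–14:30, 15:15–16:00, 16:45–17:30.
Jamal free within 09:00–18:00: 11:45–12:45, 13:00–18:00.
Thandi free within 09:00–18:00: 09:00–10:15, 11:30–11:45, 13:00–18:00.
Liang ∩ Wei: 09:00–11:15, 11:30–11:45, 12:45–13:30, 14:45–16:00, 17:15–17:45.
Liang ∩ Wei ∩ Priya: 09:00–11:15, 11:30–11:45, 12:45–13:30, 15:15–16:00, 17:15–17:30.
Liang ∩ Wei ∩ Priya ∩ Jamal: 13:00–13:30, 15:15–16:00, 17:15–17:30.
Liang ∩ Wei ∩ Priya ∩ Jamal ∩ Thandi: 13:00–13:30, 15:15–16:00, 17:15–17:30.
Liang ∩ Wei ∩ Priya ∩ Jamal ∩ Thandi ∩ Anders: 15:45–16:00, 17:15–17:30.
Total common minutes: 15 + 15 = 30.

30 minutes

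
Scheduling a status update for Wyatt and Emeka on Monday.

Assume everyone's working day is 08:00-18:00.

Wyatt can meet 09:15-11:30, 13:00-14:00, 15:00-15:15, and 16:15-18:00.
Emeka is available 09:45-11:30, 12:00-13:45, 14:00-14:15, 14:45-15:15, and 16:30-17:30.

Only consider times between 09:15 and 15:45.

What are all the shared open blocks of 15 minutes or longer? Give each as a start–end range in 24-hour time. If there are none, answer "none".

09:45–11:30, 13:00–13:45, 15:00–15:15

Wyatt ∩ Emeka: 09:45–11:30, 13:00–13:45, 15:00–15:15, 16:30–17:30.
Restricted to 09:15–15:45: 09:45–11:30, 13:00–13:45, 15:00–15:15.
Windows ≥ 15 min: 09:45–11:30, 13:00–13:45, 15:00–15:15.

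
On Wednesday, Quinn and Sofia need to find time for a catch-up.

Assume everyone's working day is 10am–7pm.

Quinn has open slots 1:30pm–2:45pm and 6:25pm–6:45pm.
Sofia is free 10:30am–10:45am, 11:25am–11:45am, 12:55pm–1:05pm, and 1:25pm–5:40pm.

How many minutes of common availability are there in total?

75 minutes

Quinn ∩ Sofia: 13:30–14:45.
Total common minutes: 75.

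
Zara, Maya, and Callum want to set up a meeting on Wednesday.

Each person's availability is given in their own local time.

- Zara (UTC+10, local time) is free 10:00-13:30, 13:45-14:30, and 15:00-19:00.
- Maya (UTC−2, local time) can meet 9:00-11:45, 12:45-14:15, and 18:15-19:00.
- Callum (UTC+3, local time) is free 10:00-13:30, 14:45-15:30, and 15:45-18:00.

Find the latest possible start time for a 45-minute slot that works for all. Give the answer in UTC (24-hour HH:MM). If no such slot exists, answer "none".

none

Zara → UTC: 00:00–03:30, 03:45–04:30, 05:00–09:00.
Maya → UTC: 11:00–13:45, 14:45–16:15, 20:15–21:00.
Callum → UTC: 07:00–10:30, 11:45–12:30, 12:45–15:00.
Zara ∩ Maya: (none).
Zara ∩ Maya ∩ Callum: (none).
Windows ≥ 45 min: (none).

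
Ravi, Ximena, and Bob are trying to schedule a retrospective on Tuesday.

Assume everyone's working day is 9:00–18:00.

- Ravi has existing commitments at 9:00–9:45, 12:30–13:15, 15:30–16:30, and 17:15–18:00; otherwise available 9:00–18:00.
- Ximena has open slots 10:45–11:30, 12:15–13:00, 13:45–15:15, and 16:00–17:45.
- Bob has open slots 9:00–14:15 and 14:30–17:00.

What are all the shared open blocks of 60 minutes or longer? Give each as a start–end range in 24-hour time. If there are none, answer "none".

none

Ravi free within 09:00–18:00: 09:45–12:30, 13:15–15:30, 16:30–17:15.
Ravi ∩ Ximena: 10:45–11:30, 12:15–12:30, 13:45–15:15, 16:30–17:15.
Ravi ∩ Ximena ∩ Bob: 10:45–11:30, 12:15–12:30, 13:45–14:15, 14:30–15:15, 16:30–17:00.
Windows ≥ 60 min: (none).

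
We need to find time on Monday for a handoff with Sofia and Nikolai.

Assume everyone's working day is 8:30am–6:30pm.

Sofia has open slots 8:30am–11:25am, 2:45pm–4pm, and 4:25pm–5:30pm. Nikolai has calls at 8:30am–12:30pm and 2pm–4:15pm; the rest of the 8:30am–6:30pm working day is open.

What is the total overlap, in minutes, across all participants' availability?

Nikolai free within 08:30–18:30: 12:30–14:00, 16:15–18:30.
Sofia ∩ Nikolai: 16:25–17:30.
Total common minutes: 65.

65 minutes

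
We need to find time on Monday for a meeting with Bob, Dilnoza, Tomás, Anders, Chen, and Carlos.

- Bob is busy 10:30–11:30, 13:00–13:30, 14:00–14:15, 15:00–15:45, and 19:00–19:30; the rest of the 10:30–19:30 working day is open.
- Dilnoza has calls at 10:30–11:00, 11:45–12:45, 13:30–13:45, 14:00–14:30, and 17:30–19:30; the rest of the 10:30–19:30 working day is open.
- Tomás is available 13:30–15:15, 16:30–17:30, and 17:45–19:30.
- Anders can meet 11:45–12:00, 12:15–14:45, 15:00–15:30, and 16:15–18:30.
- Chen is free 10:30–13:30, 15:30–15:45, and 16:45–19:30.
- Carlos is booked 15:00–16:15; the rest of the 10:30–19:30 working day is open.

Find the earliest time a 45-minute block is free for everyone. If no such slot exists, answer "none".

16:45

Bob free within 10:30–19:30: 11:30–13:00, 13:30–14:00, 14:15–15:00, 15:45–19:00.
Dilnoza free within 10:30–19:30: 11:00–11:45, 12:45–13:30, 13:45–14:00, 14:30–17:30.
Carlos free within 10:30–19:30: 10:30–15:00, 16:15–19:30.
Bob ∩ Dilnoza: 11:30–11:45, 12:45–13:00, 13:45–14:00, 14:30–15:00, 15:45–17:30.
Bob ∩ Dilnoza ∩ Tomás: 13:45–14:00, 14:30–15:00, 16:30–17:30.
Bob ∩ Dilnoza ∩ Tomás ∩ Anders: 13:45–14:00, 14:30–14:45, 16:30–17:30.
Bob ∩ Dilnoza ∩ Tomás ∩ Anders ∩ Chen: 16:45–17:30.
Bob ∩ Dilnoza ∩ Tomás ∩ Anders ∩ Chen ∩ Carlos: 16:45–17:30.
Windows ≥ 45 min: 16:45–17:30.
Earliest such window starts at 16:45.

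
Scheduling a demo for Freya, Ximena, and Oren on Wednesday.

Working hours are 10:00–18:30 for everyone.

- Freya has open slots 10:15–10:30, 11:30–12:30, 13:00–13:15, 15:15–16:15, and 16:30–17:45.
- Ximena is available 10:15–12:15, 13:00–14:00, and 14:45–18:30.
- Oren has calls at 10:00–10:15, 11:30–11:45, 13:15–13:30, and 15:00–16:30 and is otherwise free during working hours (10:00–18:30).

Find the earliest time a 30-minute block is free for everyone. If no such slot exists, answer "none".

11:45

Oren free within 10:00–18:30: 10:15–11:30, 11:45–13:15, 13:30–15:00, 16:30–18:30.
Freya ∩ Ximena: 10:15–10:30, 11:30–12:15, 13:00–13:15, 15:15–16:15, 16:30–17:45.
Freya ∩ Ximena ∩ Oren: 10:15–10:30, 11:45–12:15, 13:00–13:15, 16:30–17:45.
Windows ≥ 30 min: 11:45–12:15, 16:30–17:45.
Earliest such window starts at 11:45.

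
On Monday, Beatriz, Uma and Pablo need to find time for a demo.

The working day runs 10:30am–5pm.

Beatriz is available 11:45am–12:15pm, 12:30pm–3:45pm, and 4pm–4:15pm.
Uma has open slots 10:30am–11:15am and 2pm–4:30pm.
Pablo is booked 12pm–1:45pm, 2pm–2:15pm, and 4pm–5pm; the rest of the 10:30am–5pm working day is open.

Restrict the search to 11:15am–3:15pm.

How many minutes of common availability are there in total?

60 minutes

Pablo free within 10:30–17:00: 10:30–12:00, 13:45–14:00, 14:15–16:00.
Beatriz ∩ Uma: 14:00–15:45, 16:00–16:15.
Beatriz ∩ Uma ∩ Pablo: 14:15–15:45.
Restricted to 11:15–15:15: 14:15–15:15.
Total common minutes: 60.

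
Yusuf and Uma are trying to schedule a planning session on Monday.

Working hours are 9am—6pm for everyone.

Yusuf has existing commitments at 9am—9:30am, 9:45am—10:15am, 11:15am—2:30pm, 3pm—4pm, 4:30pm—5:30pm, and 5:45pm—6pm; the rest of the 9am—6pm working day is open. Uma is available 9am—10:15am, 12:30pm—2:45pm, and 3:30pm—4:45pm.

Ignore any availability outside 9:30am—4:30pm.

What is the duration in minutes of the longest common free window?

Yusuf free within 09:00–18:00: 09:30–09:45, 10:15–11:15, 14:30–15:00, 16:00–16:30, 17:30–17:45.
Yusuf ∩ Uma: 09:30–09:45, 14:30–14:45, 16:00–16:30.
Restricted to 09:30–16:30: 09:30–09:45, 14:30–14:45, 16:00–16:30.
Common window lengths: 15, 15, 30 min; longest is 30.

30 minutes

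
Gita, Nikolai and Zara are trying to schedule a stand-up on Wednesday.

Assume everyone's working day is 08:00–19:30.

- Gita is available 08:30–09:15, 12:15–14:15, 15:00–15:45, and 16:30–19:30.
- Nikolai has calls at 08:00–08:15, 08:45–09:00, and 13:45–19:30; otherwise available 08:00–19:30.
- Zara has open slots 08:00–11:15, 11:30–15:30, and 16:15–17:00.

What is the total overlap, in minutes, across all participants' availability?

Nikolai free within 08:00–19:30: 08:15–08:45, 09:00–13:45.
Gita ∩ Nikolai: 08:30–08:45, 09:00–09:15, 12:15–13:45.
Gita ∩ Nikolai ∩ Zara: 08:30–08:45, 09:00–09:15, 12:15–13:45.
Total common minutes: 15 + 15 + 90 = 120.

120 minutes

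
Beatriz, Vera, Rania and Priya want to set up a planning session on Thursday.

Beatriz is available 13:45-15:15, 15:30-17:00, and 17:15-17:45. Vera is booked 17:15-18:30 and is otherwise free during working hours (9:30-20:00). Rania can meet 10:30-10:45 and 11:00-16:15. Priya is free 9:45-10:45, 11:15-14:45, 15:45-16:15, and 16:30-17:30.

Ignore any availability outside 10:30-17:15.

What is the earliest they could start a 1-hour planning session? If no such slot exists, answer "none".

13:45

Vera free within 09:30–20:00: 09:30–17:15, 18:30–20:00.
Beatriz ∩ Vera: 13:45–15:15, 15:30–17:00.
Beatriz ∩ Vera ∩ Rania: 13:45–15:15, 15:30–16:15.
Beatriz ∩ Vera ∩ Rania ∩ Priya: 13:45–14:45, 15:45–16:15.
Restricted to 10:30–17:15: 13:45–14:45, 15:45–16:15.
Windows ≥ 60 min: 13:45–14:45.
Earliest such window starts at 13:45.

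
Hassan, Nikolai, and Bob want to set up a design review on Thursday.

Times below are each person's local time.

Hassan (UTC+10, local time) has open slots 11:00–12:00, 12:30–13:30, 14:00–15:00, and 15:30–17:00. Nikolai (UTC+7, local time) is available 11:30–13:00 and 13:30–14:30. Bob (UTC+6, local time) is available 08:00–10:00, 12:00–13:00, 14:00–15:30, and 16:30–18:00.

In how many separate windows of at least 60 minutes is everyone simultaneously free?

Hassan → UTC: 01:00–02:00, 02:30–03:30, 04:00–05:00, 05:30–07:00.
Nikolai → UTC: 04:30–06:00, 06:30–07:30.
Bob → UTC: 02:00–04:00, 06:00–07:00, 08:00–09:30, 10:30–12:00.
Hassan ∩ Nikolai: 04:30–05:00, 05:30–06:00, 06:30–07:00.
Hassan ∩ Nikolai ∩ Bob: 06:30–07:00.
Windows ≥ 60 min: (none).
That's 0 windows.

0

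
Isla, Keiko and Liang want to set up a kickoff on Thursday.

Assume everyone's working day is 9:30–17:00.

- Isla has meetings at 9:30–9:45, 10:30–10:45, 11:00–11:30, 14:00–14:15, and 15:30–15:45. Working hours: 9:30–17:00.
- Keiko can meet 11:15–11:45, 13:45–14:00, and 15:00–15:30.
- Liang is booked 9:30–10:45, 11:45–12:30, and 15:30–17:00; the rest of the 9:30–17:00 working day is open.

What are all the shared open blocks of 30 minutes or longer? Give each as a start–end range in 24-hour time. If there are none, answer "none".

Isla free within 09:30–17:00: 09:45–10:30, 10:45–11:00, 11:30–14:00, 14:15–15:30, 15:45–17:00.
Liang free within 09:30–17:00: 10:45–11:45, 12:30–15:30.
Isla ∩ Keiko: 11:30–11:45, 13:45–14:00, 15:00–15:30.
Isla ∩ Keiko ∩ Liang: 11:30–11:45, 13:45–14:00, 15:00–15:30.
Windows ≥ 30 min: 15:00–15:30.

15:00–15:30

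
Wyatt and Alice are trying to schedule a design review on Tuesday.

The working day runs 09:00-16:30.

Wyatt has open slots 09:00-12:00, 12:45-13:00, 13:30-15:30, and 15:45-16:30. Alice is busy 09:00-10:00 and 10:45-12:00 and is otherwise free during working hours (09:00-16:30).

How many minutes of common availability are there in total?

Alice free within 09:00–16:30: 10:00–10:45, 12:00–16:30.
Wyatt ∩ Alice: 10:00–10:45, 12:45–13:00, 13:30–15:30, 15:45–16:30.
Total common minutes: 45 + 15 + 120 + 45 = 225.

225 minutes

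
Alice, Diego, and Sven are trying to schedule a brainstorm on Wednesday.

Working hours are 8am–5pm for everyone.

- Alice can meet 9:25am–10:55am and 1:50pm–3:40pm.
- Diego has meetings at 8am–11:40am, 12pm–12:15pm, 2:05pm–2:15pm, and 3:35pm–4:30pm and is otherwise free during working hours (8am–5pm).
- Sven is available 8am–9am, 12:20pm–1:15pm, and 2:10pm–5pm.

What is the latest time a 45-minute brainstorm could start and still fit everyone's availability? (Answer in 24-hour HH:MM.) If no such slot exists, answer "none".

14:50

Diego free within 08:00–17:00: 11:40–12:00, 12:15–14:05, 14:15–15:35, 16:30–17:00.
Alice ∩ Diego: 13:50–14:05, 14:15–15:35.
Alice ∩ Diego ∩ Sven: 14:15–15:35.
Windows ≥ 45 min: 14:15–15:35.
Latest start in the last window 14:15–15:35 is 15:35 − 45 min = 14:50.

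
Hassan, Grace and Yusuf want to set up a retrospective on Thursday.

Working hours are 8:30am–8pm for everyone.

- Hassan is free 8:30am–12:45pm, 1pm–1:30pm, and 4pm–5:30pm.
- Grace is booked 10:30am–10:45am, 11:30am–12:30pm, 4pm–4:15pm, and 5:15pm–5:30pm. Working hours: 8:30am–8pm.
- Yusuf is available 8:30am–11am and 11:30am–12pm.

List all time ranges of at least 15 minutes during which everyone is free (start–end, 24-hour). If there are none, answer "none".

Grace free within 08:30–20:00: 08:30–10:30, 10:45–11:30, 12:30–16:00, 16:15–17:15, 17:30–20:00.
Hassan ∩ Grace: 08:30–10:30, 10:45–11:30, 12:30–12:45, 13:00–13:30, 16:15–17:15.
Hassan ∩ Grace ∩ Yusuf: 08:30–10:30, 10:45–11:00.
Windows ≥ 15 min: 08:30–10:30, 10:45–11:00.

08:30–10:30, 10:45–11:00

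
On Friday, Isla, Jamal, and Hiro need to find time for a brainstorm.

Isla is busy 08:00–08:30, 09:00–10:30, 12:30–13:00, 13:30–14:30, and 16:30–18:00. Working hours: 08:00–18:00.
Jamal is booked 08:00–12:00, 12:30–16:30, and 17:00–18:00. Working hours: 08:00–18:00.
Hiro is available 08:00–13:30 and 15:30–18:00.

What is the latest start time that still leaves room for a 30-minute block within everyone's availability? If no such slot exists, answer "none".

Isla free within 08:00–18:00: 08:30–09:00, 10:30–12:30, 13:00–13:30, 14:30–16:30.
Jamal free within 08:00–18:00: 12:00–12:30, 16:30–17:00.
Isla ∩ Jamal: 12:00–12:30.
Isla ∩ Jamal ∩ Hiro: 12:00–12:30.
Windows ≥ 30 min: 12:00–12:30.
Latest start in the last window 12:00–12:30 is 12:30 − 30 min = 12:00.

12:00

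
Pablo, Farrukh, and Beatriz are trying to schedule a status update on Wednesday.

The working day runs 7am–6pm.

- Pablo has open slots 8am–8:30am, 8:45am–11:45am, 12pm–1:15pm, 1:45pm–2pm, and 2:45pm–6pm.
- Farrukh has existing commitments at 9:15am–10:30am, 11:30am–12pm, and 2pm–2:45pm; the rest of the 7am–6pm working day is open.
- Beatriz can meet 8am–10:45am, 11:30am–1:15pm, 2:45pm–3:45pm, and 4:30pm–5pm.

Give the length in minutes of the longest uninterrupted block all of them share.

75 minutes

Farrukh free within 07:00–18:00: 07:00–09:15, 10:30–11:30, 12:00–14:00, 14:45–18:00.
Pablo ∩ Farrukh: 08:00–08:30, 08:45–09:15, 10:30–11:30, 12:00–13:15, 13:45–14:00, 14:45–18:00.
Pablo ∩ Farrukh ∩ Beatriz: 08:00–08:30, 08:45–09:15, 10:30–10:45, 12:00–13:15, 14:45–15:45, 16:30–17:00.
Common window lengths: 30, 30, 15, 75, 60, 30 min; longest is 75.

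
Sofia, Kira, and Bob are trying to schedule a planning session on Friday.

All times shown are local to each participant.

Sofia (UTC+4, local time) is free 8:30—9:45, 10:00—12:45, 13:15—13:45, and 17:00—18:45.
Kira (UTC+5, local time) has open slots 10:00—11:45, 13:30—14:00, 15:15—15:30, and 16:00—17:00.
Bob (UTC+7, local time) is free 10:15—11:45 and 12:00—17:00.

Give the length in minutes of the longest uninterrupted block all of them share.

45 minutes

Sofia → UTC: 04:30–05:45, 06:00–08:45, 09:15–09:45, 13:00–14:45.
Kira → UTC: 05:00–06:45, 08:30–09:00, 10:15–10:30, 11:00–12:00.
Bob → UTC: 03:15–04:45, 05:00–10:00.
Sofia ∩ Kira: 05:00–05:45, 06:00–06:45, 08:30–08:45.
Sofia ∩ Kira ∩ Bob: 05:00–05:45, 06:00–06:45, 08:30–08:45.
Common window lengths: 45, 45, 15 min; longest is 45.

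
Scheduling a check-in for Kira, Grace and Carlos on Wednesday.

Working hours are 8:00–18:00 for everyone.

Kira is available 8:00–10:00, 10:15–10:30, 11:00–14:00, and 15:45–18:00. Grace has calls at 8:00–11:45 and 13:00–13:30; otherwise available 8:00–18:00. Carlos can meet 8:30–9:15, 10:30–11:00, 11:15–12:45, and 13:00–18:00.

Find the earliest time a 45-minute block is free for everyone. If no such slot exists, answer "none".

Grace free within 08:00–18:00: 11:45–13:00, 13:30–18:00.
Kira ∩ Grace: 11:45–13:00, 13:30–14:00, 15:45–18:00.
Kira ∩ Grace ∩ Carlos: 11:45–12:45, 13:30–14:00, 15:45–18:00.
Windows ≥ 45 min: 11:45–12:45, 15:45–18:00.
Earliest such window starts at 11:45.

11:45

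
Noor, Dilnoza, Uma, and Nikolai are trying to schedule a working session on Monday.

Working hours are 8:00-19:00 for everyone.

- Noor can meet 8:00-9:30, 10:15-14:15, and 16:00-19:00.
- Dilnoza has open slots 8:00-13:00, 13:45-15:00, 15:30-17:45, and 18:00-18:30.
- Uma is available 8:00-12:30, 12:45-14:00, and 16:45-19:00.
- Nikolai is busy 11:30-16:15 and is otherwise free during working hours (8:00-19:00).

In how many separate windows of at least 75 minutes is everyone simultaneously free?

2

Nikolai free within 08:00–19:00: 08:00–11:30, 16:15–19:00.
Noor ∩ Dilnoza: 08:00–09:30, 10:15–13:00, 13:45–14:15, 16:00–17:45, 18:00–18:30.
Noor ∩ Dilnoza ∩ Uma: 08:00–09:30, 10:15–12:30, 12:45–13:00, 13:45–14:00, 16:45–17:45, 18:00–18:30.
Noor ∩ Dilnoza ∩ Uma ∩ Nikolai: 08:00–09:30, 10:15–11:30, 16:45–17:45, 18:00–18:30.
Windows ≥ 75 min: 08:00–09:30, 10:15–11:30.
That's 2 windows.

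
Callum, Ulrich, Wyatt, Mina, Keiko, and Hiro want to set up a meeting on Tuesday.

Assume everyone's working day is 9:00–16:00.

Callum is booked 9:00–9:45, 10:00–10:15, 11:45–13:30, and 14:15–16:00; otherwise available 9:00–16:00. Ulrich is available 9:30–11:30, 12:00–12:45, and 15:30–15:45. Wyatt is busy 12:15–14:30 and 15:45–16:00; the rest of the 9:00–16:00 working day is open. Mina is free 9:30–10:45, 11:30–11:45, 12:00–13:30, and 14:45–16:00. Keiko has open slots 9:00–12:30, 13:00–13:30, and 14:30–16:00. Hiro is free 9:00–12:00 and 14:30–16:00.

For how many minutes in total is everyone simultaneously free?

Callum free within 09:00–16:00: 09:45–10:00, 10:15–11:45, 13:30–14:15.
Wyatt free within 09:00–16:00: 09:00–12:15, 14:30–15:45.
Callum ∩ Ulrich: 09:45–10:00, 10:15–11:30.
Callum ∩ Ulrich ∩ Wyatt: 09:45–10:00, 10:15–11:30.
Callum ∩ Ulrich ∩ Wyatt ∩ Mina: 09:45–10:00, 10:15–10:45.
Callum ∩ Ulrich ∩ Wyatt ∩ Mina ∩ Keiko: 09:45–10:00, 10:15–10:45.
Callum ∩ Ulrich ∩ Wyatt ∩ Mina ∩ Keiko ∩ Hiro: 09:45–10:00, 10:15–10:45.
Total common minutes: 15 + 30 = 45.

45 minutes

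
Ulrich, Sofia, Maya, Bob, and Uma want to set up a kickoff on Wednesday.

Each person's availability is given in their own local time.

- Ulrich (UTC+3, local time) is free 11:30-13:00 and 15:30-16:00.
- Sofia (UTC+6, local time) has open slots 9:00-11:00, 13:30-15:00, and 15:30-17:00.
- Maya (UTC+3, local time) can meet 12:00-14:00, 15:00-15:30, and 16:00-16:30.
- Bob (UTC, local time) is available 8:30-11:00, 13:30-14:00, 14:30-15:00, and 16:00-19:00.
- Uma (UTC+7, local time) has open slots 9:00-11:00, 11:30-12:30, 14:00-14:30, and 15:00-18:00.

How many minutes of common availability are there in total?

30 minutes

Ulrich → UTC: 08:30–10:00, 12:30–13:00.
Sofia → UTC: 03:00–05:00, 07:30–09:00, 09:30–11:00.
Maya → UTC: 09:00–11:00, 12:00–12:30, 13:00–13:30.
Bob → UTC: 08:30–11:00, 13:30–14:00, 14:30–15:00, 16:00–19:00.
Uma → UTC: 02:00–04:00, 04:30–05:30, 07:00–07:30, 08:00–11:00.
Ulrich ∩ Sofia: 08:30–09:00, 09:30–10:00.
Ulrich ∩ Sofia ∩ Maya: 09:30–10:00.
Ulrich ∩ Sofia ∩ Maya ∩ Bob: 09:30–10:00.
Ulrich ∩ Sofia ∩ Maya ∩ Bob ∩ Uma: 09:30–10:00.
Total common minutes: 30.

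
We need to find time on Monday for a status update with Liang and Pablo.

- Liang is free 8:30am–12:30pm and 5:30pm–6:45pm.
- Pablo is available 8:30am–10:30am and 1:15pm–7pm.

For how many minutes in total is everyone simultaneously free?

Liang ∩ Pablo: 08:30–10:30, 17:30–18:45.
Total common minutes: 120 + 75 = 195.

195 minutes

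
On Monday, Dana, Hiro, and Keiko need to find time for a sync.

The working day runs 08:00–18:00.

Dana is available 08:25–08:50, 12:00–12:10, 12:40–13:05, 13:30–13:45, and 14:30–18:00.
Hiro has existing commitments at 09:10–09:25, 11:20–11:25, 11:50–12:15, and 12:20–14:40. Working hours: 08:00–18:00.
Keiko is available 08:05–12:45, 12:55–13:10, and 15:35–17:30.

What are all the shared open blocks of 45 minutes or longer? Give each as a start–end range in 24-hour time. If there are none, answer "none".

15:35–17:30

Hiro free within 08:00–18:00: 08:00–09:10, 09:25–11:20, 11:25–11:50, 12:15–12:20, 14:40–18:00.
Dana ∩ Hiro: 08:25–08:50, 14:40–18:00.
Dana ∩ Hiro ∩ Keiko: 08:25–08:50, 15:35–17:30.
Windows ≥ 45 min: 15:35–17:30.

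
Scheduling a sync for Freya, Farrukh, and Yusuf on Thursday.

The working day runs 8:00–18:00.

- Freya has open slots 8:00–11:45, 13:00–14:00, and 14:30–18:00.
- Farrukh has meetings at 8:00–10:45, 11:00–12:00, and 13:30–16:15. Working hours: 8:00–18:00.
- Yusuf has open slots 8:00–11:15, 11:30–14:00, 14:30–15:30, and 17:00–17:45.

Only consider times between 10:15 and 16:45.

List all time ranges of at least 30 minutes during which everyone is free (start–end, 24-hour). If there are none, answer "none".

Farrukh free within 08:00–18:00: 10:45–11:00, 12:00–13:30, 16:15–18:00.
Freya ∩ Farrukh: 10:45–11:00, 13:00–13:30, 16:15–18:00.
Freya ∩ Farrukh ∩ Yusuf: 10:45–11:00, 13:00–13:30, 17:00–17:45.
Restricted to 10:15–16:45: 10:45–11:00, 13:00–13:30.
Windows ≥ 30 min: 13:00–13:30.

13:00–13:30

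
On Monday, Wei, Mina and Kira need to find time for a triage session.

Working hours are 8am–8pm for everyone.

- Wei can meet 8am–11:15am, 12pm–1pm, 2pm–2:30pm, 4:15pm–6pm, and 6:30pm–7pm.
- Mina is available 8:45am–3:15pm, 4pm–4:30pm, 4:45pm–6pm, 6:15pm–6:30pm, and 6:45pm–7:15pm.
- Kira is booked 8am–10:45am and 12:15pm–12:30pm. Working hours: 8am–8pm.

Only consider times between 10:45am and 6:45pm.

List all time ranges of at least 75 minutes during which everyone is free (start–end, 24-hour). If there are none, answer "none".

16:45–18:00

Kira free within 08:00–20:00: 10:45–12:15, 12:30–20:00.
Wei ∩ Mina: 08:45–11:15, 12:00–13:00, 14:00–14:30, 16:15–16:30, 16:45–18:00, 18:45–19:00.
Wei ∩ Mina ∩ Kira: 10:45–11:15, 12:00–12:15, 12:30–13:00, 14:00–14:30, 16:15–16:30, 16:45–18:00, 18:45–19:00.
Restricted to 10:45–18:45: 10:45–11:15, 12:00–12:15, 12:30–13:00, 14:00–14:30, 16:15–16:30, 16:45–18:00.
Windows ≥ 75 min: 16:45–18:00.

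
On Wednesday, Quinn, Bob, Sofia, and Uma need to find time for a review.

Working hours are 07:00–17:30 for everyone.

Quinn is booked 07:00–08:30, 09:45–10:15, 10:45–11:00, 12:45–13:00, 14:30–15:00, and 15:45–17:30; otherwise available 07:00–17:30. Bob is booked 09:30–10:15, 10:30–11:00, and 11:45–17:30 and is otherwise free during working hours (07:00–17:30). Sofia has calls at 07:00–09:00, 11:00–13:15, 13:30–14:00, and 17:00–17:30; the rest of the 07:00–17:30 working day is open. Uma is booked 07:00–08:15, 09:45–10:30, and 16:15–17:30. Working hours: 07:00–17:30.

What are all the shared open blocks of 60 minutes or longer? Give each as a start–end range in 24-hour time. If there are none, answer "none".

Quinn free within 07:00–17:30: 08:30–09:45, 10:15–10:45, 11:00–12:45, 13:00–14:30, 15:00–15:45.
Bob free within 07:00–17:30: 07:00–09:30, 10:15–10:30, 11:00–11:45.
Sofia free within 07:00–17:30: 09:00–11:00, 13:15–13:30, 14:00–17:00.
Uma free within 07:00–17:30: 08:15–09:45, 10:30–16:15.
Quinn ∩ Bob: 08:30–09:30, 10:15–10:30, 11:00–11:45.
Quinn ∩ Bob ∩ Sofia: 09:00–09:30, 10:15–10:30.
Quinn ∩ Bob ∩ Sofia ∩ Uma: 09:00–09:30.
Windows ≥ 60 min: (none).

none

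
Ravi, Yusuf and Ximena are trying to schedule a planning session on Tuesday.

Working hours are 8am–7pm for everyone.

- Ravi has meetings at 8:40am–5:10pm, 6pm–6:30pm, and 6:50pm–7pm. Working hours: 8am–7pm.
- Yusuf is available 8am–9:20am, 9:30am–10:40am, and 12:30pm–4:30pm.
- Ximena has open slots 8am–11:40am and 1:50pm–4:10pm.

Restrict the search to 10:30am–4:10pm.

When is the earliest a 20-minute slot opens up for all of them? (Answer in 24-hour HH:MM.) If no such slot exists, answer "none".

none

Ravi free within 08:00–19:00: 08:00–08:40, 17:10–18:00, 18:30–18:50.
Ravi ∩ Yusuf: 08:00–08:40.
Ravi ∩ Yusuf ∩ Ximena: 08:00–08:40.
Restricted to 10:30–16:10: (none).
Windows ≥ 20 min: (none).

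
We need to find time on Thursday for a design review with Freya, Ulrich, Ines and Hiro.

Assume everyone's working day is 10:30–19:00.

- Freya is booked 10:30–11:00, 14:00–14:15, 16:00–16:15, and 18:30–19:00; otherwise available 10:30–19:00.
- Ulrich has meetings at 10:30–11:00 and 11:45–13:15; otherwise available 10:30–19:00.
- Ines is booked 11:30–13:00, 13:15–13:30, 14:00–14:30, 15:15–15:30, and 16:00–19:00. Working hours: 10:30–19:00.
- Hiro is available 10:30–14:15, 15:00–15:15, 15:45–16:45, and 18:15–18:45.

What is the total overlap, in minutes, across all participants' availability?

Freya free within 10:30–19:00: 11:00–14:00, 14:15–16:00, 16:15–18:30.
Ulrich free within 10:30–19:00: 11:00–11:45, 13:15–19:00.
Ines free within 10:30–19:00: 10:30–11:30, 13:00–13:15, 13:30–14:00, 14:30–15:15, 15:30–16:00.
Freya ∩ Ulrich: 11:00–11:45, 13:15–14:00, 14:15–16:00, 16:15–18:30.
Freya ∩ Ulrich ∩ Ines: 11:00–11:30, 13:30–14:00, 14:30–15:15, 15:30–16:00.
Freya ∩ Ulrich ∩ Ines ∩ Hiro: 11:00–11:30, 13:30–14:00, 15:00–15:15, 15:45–16:00.
Total common minutes: 30 + 30 + 15 + 15 = 90.

90 minutes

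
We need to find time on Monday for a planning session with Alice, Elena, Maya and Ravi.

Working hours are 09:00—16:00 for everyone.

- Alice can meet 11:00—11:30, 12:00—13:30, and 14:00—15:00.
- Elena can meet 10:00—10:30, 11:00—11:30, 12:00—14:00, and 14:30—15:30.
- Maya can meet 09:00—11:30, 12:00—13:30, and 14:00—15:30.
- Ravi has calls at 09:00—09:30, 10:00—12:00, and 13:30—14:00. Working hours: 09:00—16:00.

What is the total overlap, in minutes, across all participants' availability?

120 minutes

Ravi free within 09:00–16:00: 09:30–10:00, 12:00–13:30, 14:00–16:00.
Alice ∩ Elena: 11:00–11:30, 12:00–13:30, 14:30–15:00.
Alice ∩ Elena ∩ Maya: 11:00–11:30, 12:00–13:30, 14:30–15:00.
Alice ∩ Elena ∩ Maya ∩ Ravi: 12:00–13:30, 14:30–15:00.
Total common minutes: 90 + 30 = 120.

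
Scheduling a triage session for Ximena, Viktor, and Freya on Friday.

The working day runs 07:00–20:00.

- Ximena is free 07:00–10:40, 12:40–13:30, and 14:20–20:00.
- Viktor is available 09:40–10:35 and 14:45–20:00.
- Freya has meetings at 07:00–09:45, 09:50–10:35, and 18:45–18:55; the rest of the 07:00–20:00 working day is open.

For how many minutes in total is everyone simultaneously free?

Freya free within 07:00–20:00: 09:45–09:50, 10:35–18:45, 18:55–20:00.
Ximena ∩ Viktor: 09:40–10:35, 14:45–20:00.
Ximena ∩ Viktor ∩ Freya: 09:45–09:50, 14:45–18:45, 18:55–20:00.
Total common minutes: 5 + 240 + 65 = 310.

310 minutes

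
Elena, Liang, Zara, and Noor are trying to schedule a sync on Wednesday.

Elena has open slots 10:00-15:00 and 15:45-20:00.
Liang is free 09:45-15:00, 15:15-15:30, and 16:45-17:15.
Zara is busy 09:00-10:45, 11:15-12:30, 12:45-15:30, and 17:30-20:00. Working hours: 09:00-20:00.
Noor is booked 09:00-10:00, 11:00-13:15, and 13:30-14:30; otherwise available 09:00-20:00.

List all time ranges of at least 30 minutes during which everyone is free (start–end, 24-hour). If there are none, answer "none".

Zara free within 09:00–20:00: 10:45–11:15, 12:30–12:45, 15:30–17:30.
Noor free within 09:00–20:00: 10:00–11:00, 13:15–13:30, 14:30–20:00.
Elena ∩ Liang: 10:00–15:00, 16:45–17:15.
Elena ∩ Liang ∩ Zara: 10:45–11:15, 12:30–12:45, 16:45–17:15.
Elena ∩ Liang ∩ Zara ∩ Noor: 10:45–11:00, 16:45–17:15.
Windows ≥ 30 min: 16:45–17:15.

16:45–17:15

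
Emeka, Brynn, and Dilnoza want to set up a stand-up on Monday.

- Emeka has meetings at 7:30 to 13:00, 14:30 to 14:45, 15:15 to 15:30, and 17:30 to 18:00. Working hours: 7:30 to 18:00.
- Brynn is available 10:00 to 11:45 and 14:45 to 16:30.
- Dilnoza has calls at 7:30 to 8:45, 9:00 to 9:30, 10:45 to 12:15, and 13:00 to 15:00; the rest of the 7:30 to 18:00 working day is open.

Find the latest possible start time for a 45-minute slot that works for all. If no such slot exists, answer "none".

Emeka free within 07:30–18:00: 13:00–14:30, 14:45–15:15, 15:30–17:30.
Dilnoza free within 07:30–18:00: 08:45–09:00, 09:30–10:45, 12:15–13:00, 15:00–18:00.
Emeka ∩ Brynn: 14:45–15:15, 15:30–16:30.
Emeka ∩ Brynn ∩ Dilnoza: 15:00–15:15, 15:30–16:30.
Windows ≥ 45 min: 15:30–16:30.
Latest start in the last window 15:30–16:30 is 16:30 − 45 min = 15:45.

15:45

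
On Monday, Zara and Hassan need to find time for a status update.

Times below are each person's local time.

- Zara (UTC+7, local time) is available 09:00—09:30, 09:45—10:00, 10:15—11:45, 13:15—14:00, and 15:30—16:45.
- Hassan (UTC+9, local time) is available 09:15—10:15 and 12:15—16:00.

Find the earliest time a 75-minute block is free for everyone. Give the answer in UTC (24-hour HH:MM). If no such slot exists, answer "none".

03:15

Zara → UTC: 02:00–02:30, 02:45–03:00, 03:15–04:45, 06:15–07:00, 08:30–09:45.
Hassan → UTC: 00:15–01:15, 03:15–07:00.
Zara ∩ Hassan: 03:15–04:45, 06:15–07:00.
Windows ≥ 75 min: 03:15–04:45.
Earliest such window starts at 03:15.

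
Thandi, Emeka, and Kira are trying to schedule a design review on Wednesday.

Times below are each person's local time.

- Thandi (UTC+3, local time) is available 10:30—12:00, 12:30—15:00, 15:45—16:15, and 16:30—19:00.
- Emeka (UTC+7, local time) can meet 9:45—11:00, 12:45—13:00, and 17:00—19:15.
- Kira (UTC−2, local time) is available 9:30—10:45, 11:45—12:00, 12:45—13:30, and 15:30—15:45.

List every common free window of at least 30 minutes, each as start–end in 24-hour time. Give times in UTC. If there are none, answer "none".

Thandi → UTC: 07:30–09:00, 09:30–12:00, 12:45–13:15, 13:30–16:00.
Emeka → UTC: 02:45–04:00, 05:45–06:00, 10:00–12:15.
Kira → UTC: 11:30–12:45, 13:45–14:00, 14:45–15:30, 17:30–17:45.
Thandi ∩ Emeka: 10:00–12:00.
Thandi ∩ Emeka ∩ Kira: 11:30–12:00.
Windows ≥ 30 min: 11:30–12:00.

11:30–12:00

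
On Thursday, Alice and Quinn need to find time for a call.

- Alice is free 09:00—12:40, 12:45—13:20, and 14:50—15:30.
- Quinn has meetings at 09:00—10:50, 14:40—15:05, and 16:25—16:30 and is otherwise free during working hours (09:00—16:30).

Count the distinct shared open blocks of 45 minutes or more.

Quinn free within 09:00–16:30: 10:50–14:40, 15:05–16:25.
Alice ∩ Quinn: 10:50–12:40, 12:45–13:20, 15:05–15:30.
Windows ≥ 45 min: 10:50–12:40.
That's 1 window.

1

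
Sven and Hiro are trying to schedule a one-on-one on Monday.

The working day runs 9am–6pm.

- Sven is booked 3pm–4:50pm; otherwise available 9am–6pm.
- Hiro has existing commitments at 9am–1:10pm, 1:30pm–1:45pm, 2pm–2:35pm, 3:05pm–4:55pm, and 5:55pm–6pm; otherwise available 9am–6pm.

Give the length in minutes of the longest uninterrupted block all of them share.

Sven free within 09:00–18:00: 09:00–15:00, 16:50–18:00.
Hiro free within 09:00–18:00: 13:10–13:30, 13:45–14:00, 14:35–15:05, 16:55–17:55.
Sven ∩ Hiro: 13:10–13:30, 13:45–14:00, 14:35–15:00, 16:55–17:55.
Common window lengths: 20, 15, 25, 60 min; longest is 60.

60 minutes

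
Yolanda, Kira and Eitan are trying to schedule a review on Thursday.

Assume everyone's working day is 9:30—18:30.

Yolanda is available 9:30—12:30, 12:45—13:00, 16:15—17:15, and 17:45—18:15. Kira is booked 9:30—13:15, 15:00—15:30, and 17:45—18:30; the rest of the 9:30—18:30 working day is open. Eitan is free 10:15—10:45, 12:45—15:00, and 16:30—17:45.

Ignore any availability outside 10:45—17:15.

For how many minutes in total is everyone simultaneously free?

45 minutes

Kira free within 09:30–18:30: 13:15–15:00, 15:30–17:45.
Yolanda ∩ Kira: 16:15–17:15.
Yolanda ∩ Kira ∩ Eitan: 16:30–17:15.
Restricted to 10:45–17:15: 16:30–17:15.
Total common minutes: 45.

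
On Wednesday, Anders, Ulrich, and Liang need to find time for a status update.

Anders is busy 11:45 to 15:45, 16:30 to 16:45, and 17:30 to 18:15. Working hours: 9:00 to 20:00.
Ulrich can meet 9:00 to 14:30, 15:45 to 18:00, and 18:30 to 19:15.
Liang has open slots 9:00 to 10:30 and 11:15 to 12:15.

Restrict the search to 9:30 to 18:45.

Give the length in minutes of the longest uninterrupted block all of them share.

Anders free within 09:00–20:00: 09:00–11:45, 15:45–16:30, 16:45–17:30, 18:15–20:00.
Anders ∩ Ulrich: 09:00–11:45, 15:45–16:30, 16:45–17:30, 18:30–19:15.
Anders ∩ Ulrich ∩ Liang: 09:00–10:30, 11:15–11:45.
Restricted to 09:30–18:45: 09:30–10:30, 11:15–11:45.
Common window lengths: 60, 30 min; longest is 60.

60 minutes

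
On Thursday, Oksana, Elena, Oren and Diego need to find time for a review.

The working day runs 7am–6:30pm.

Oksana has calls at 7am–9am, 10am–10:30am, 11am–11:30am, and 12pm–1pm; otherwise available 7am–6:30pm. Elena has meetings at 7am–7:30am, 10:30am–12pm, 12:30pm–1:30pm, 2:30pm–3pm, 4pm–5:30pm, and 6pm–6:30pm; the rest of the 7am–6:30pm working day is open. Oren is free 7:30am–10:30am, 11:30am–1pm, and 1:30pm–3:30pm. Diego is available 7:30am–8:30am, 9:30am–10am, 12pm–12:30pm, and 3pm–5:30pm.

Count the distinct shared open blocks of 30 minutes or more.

2

Oksana free within 07:00–18:30: 09:00–10:00, 10:30–11:00, 11:30–12:00, 13:00–18:30.
Elena free within 07:00–18:30: 07:30–10:30, 12:00–12:30, 13:30–14:30, 15:00–16:00, 17:30–18:00.
Oksana ∩ Elena: 09:00–10:00, 13:30–14:30, 15:00–16:00, 17:30–18:00.
Oksana ∩ Elena ∩ Oren: 09:00–10:00, 13:30–14:30, 15:00–15:30.
Oksana ∩ Elena ∩ Oren ∩ Diego: 09:30–10:00, 15:00–15:30.
Windows ≥ 30 min: 09:30–10:00, 15:00–15:30.
That's 2 windows.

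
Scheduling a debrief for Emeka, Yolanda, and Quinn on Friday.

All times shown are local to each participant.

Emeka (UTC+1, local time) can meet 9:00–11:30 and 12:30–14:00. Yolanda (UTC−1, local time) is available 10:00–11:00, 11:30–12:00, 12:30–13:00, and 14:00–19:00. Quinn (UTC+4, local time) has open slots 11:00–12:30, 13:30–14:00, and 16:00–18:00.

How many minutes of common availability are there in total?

30 minutes

Emeka → UTC: 08:00–10:30, 11:30–13:00.
Yolanda → UTC: 11:00–12:00, 12:30–13:00, 13:30–14:00, 15:00–20:00.
Quinn → UTC: 07:00–08:30, 09:30–10:00, 12:00–14:00.
Emeka ∩ Yolanda: 11:30–12:00, 12:30–13:00.
Emeka ∩ Yolanda ∩ Quinn: 12:30–13:00.
Total common minutes: 30.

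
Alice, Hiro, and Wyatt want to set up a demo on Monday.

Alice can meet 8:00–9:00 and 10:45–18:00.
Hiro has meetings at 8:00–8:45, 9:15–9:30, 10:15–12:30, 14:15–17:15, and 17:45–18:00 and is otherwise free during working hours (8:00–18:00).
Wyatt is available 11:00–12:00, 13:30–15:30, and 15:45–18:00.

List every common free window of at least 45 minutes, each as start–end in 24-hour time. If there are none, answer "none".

13:30–14:15

Hiro free within 08:00–18:00: 08:45–09:15, 09:30–10:15, 12:30–14:15, 17:15–17:45.
Alice ∩ Hiro: 08:45–09:00, 12:30–14:15, 17:15–17:45.
Alice ∩ Hiro ∩ Wyatt: 13:30–14:15, 17:15–17:45.
Windows ≥ 45 min: 13:30–14:15.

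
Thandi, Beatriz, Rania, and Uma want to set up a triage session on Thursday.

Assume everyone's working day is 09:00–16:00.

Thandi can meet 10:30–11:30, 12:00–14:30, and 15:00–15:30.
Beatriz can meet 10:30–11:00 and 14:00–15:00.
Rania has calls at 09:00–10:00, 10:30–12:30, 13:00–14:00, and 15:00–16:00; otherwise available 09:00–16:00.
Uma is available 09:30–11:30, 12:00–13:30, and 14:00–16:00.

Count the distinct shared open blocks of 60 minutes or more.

0

Rania free within 09:00–16:00: 10:00–10:30, 12:30–13:00, 14:00–15:00.
Thandi ∩ Beatriz: 10:30–11:00, 14:00–14:30.
Thandi ∩ Beatriz ∩ Rania: 14:00–14:30.
Thandi ∩ Beatriz ∩ Rania ∩ Uma: 14:00–14:30.
Windows ≥ 60 min: (none).
That's 0 windows.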